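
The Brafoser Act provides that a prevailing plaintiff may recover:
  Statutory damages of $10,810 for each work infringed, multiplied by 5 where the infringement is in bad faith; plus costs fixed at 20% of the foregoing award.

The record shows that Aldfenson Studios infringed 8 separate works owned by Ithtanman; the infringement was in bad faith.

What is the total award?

Statutory damages: 8 × $10,810 = $86,480
Multiplied by 5: 5 × $86,480 = $432,400
Costs: 20% of $432,400 = $86,480
Award plus costs: $432,400 + $86,480 = $518,880

Award: $518,880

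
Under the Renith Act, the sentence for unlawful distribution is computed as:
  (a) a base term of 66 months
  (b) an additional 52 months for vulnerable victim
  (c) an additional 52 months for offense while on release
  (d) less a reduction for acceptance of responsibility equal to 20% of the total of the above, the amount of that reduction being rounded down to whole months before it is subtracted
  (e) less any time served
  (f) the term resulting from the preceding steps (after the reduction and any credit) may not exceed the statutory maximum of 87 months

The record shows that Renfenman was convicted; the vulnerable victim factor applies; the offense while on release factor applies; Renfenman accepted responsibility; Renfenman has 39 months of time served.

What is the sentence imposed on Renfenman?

Vulnerable victim enhancement: +52 months
Offense while on release enhancement: +52 months
Adjusted term: 66 months + 52 months + 52 months = 170 months
Acceptance of responsibility reduction: 20% of 170 months = 34 months (rounded down)
After reduction: 170 − 34 = 136 months
Less time served: 136 months − 39 months = 97 months
Cap at 87 months: 97 months exceeds the cap → 87 months

87 months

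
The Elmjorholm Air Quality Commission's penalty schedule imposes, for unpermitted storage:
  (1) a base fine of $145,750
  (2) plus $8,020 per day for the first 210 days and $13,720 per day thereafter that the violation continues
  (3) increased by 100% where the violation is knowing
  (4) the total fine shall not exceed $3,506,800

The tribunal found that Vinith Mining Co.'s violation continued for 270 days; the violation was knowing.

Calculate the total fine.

First 210 days: 210 × $8,020 = $1,684,200
Remaining days: (270 − 210) × $13,720 = $823,200
Per-day component: $1,684,200 + $823,200 = $2,507,400
Base plus per-day: $145,750 + $2,507,400 = $2,653,150
Enhancement: 100% of $2,653,150 = $2,653,150
Enhanced fine: $2,653,150 + $2,653,150 = $5,306,300
Cap at $3,506,800: $5,306,300 exceeds the cap → $3,506,800

$3,506,800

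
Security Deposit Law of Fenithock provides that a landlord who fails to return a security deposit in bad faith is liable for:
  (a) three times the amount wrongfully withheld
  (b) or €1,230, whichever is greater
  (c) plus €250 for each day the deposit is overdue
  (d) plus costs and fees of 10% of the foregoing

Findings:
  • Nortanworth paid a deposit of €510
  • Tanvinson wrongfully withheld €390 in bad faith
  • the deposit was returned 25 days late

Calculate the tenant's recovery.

€8,228

Trebled: 3 × €390 = €1,170
Minimum €1,230: €1,170 is below the minimum → €1,230
Late-return penalty: 25 × €250 = €6,250
Damages plus late penalty: €1,230 + €6,250 = €7,480
Costs and fees: 10% of €7,480 = €748
Total recovery: €7,480 + €748 = €8,228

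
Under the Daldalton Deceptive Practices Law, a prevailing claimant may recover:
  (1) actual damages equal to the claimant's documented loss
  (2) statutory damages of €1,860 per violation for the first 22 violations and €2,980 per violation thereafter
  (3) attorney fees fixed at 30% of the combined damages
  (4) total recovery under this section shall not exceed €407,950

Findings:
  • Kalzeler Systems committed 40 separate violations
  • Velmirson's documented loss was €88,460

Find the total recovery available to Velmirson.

€237,926

First 22 violations: 22 × €1,860 = €40,920
Remaining violations: (40 − 22) × €2,980 = €53,640
Statutory damages: €40,920 + €53,640 = €94,560
Combined damages: €88,460 + €94,560 = €183,020
Attorney fees: 30% of €183,020 = €54,906
Total before cap: €183,020 + €54,906 = €237,926
Cap at €407,950: €237,926 is within the cap, no reduction.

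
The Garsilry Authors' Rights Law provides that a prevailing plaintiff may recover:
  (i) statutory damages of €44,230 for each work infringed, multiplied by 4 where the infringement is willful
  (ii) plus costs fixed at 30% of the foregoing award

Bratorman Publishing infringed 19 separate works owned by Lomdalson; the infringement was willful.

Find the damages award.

€4,369,924

Statutory damages: 19 × €44,230 = €840,370
Multiplied by 4: 4 × €840,370 = €3,361,480
Costs: 30% of €3,361,480 = €1,008,444
Award plus costs: €3,361,480 + €1,008,444 = €4,369,924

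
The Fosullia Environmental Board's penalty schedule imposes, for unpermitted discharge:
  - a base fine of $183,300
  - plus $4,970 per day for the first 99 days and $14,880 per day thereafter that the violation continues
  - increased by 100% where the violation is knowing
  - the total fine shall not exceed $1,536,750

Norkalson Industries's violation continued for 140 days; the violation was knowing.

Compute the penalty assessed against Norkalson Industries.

$1,536,750

First 99 days: 99 × $4,970 = $492,030
Remaining days: (140 − 99) × $14,880 = $610,080
Per-day component: $492,030 + $610,080 = $1,102,110
Base plus per-day: $183,300 + $1,102,110 = $1,285,410
Enhancement: 100% of $1,285,410 = $1,285,410
Enhanced fine: $1,285,410 + $1,285,410 = $2,570,820
Cap at $1,536,750: $2,570,820 exceeds the cap → $1,536,750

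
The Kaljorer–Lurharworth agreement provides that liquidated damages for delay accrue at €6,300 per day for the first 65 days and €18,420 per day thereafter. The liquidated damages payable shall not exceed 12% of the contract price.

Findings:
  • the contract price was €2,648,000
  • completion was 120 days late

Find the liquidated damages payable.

€317,760

First 65 days: 65 × €6,300 = €409,500
Remaining days: (120 − 65) × €18,420 = €1,013,100
Accrued per-day damages: €409,500 + €1,013,100 = €1,422,600
Cap: 12% of €2,648,000 = €317,760
Cap at €317,760: €1,422,600 exceeds the cap → €317,760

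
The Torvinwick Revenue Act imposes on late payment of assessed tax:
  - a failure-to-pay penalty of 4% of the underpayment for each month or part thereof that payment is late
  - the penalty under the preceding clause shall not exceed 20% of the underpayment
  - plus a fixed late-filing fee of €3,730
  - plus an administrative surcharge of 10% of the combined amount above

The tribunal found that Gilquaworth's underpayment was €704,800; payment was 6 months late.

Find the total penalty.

Accrued rate: 4% × 6 = 24%, capped at 20% → 20%
Failure-to-pay penalty: 20% of €704,800 = €140,960
Penalty before surcharge: €140,960 + €3,730 = €144,690
Administrative surcharge: 10% of €144,690 = €14,469
Total penalty: €144,690 + €14,469 = €159,159

€159,159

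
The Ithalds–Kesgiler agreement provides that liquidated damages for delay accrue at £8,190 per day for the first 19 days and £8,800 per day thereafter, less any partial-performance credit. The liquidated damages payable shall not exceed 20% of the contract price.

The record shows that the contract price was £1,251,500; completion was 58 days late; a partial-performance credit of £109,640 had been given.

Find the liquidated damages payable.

First 19 days: 19 × £8,190 = £155,610
Remaining days: (58 − 19) × £8,800 = £343,200
Accrued per-day damages: £155,610 + £343,200 = £498,810
Less partial-performance credit: £498,810 − £109,640 = £389,170
Cap: 20% of £1,251,500 = £250,300
Cap at £250,300: £389,170 exceeds the cap → £250,300

£250,300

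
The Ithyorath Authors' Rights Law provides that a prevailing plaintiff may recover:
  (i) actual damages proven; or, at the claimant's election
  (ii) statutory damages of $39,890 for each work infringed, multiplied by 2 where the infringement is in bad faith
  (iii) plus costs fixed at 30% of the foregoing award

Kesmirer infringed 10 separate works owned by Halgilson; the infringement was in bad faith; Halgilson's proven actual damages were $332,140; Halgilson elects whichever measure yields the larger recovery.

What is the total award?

Statutory damages: 10 × $39,890 = $398,900
Doubled: 2 × $398,900 = $797,800
Greater of actual damages ($332,140) or enhanced statutory damages ($797,800): $797,800
Costs: 30% of $797,800 = $239,340
Award plus costs: $797,800 + $239,340 = $1,037,140

Award: $1,037,140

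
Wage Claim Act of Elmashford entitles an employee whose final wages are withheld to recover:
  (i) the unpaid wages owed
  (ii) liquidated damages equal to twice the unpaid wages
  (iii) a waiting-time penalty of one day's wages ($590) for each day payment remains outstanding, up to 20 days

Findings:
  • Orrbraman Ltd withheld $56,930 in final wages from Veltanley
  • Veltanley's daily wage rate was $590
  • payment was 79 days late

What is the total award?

$182,590

Doubled: 2 × $56,930 = $113,860
Penalty days: min(79, 20) = 20
Waiting-time penalty: 20 × $590 = $11,800
Total award: $56,930 + $113,860 + $11,800 = $182,590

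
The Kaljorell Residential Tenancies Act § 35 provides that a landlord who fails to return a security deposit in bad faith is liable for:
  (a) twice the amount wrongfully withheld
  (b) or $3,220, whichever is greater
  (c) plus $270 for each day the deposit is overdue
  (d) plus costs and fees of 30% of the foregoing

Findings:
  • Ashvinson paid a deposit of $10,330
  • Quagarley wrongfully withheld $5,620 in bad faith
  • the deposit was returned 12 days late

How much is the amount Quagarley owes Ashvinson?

Doubled: 2 × $5,620 = $11,240
Minimum $3,220: $11,240 meets the minimum, no increase.
Late-return penalty: 12 × $270 = $3,240
Damages plus late penalty: $11,240 + $3,240 = $14,480
Costs and fees: 30% of $14,480 = $4,344
Total recovery: $14,480 + $4,344 = $18,824

$18,824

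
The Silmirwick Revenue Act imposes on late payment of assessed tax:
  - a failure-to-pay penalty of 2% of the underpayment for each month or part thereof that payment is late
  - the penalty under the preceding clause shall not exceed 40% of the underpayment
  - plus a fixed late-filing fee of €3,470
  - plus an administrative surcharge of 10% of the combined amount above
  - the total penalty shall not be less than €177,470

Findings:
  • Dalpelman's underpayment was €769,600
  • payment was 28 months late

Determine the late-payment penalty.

Accrued rate: 2% × 28 = 56%, capped at 40% → 40%
Failure-to-pay penalty: 40% of €769,600 = €307,840
Penalty before surcharge: €307,840 + €3,470 = €311,310
Administrative surcharge: 10% of €311,310 = €31,131
Total penalty: €311,310 + €31,131 = €342,441
Minimum €177,470: €342,441 meets the minimum, no increase.

€342,441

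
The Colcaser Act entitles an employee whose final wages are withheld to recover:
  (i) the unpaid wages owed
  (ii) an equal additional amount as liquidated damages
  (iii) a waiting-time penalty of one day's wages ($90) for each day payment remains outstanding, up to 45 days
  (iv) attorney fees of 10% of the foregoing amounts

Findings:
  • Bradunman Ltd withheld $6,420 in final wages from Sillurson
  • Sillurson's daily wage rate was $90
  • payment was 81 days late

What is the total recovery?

$18,579

Liquidated damages (equal amount): $6,420
Penalty days: min(81, 45) = 45
Waiting-time penalty: 45 × $90 = $4,050
Subtotal: $6,420 + $6,420 + $4,050 = $16,890
Attorney fees: 10% of $16,890 = $1,689
Total award: $16,890 + $1,689 = $18,579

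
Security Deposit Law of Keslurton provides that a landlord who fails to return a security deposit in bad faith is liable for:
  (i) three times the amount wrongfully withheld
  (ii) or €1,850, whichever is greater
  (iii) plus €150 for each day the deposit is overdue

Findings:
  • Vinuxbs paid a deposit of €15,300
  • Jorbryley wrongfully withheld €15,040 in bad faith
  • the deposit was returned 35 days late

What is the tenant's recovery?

€50,370

Trebled: 3 × €15,040 = €45,120
Minimum €1,850: €45,120 meets the minimum, no increase.
Late-return penalty: 35 × €150 = €5,250
Damages plus late penalty: €45,120 + €5,250 = €50,370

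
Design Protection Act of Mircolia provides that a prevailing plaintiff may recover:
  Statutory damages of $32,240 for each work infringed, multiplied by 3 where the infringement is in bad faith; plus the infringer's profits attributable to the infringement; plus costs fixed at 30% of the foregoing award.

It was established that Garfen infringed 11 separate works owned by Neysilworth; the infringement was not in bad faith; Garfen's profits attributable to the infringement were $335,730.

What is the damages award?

$897,481

Statutory damages: 11 × $32,240 = $354,640
Infringement not in bad faith: no ×3 enhancement.
Combined award: $354,640 + $335,730 = $690,370
Costs: 30% of $690,370 = $207,111
Award plus costs: $690,370 + $207,111 = $897,481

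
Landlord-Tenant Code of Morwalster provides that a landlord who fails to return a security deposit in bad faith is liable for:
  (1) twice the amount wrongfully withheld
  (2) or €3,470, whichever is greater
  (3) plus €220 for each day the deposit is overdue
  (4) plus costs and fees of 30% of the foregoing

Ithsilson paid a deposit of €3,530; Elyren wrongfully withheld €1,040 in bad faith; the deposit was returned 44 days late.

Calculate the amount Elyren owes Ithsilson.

€17,095

Doubled: 2 × €1,040 = €2,080
Minimum €3,470: €2,080 is below the minimum → €3,470
Late-return penalty: 44 × €220 = €9,680
Damages plus late penalty: €3,470 + €9,680 = €13,150
Costs and fees: 30% of €13,150 = €3,945
Total recovery: €13,150 + €3,945 = €17,095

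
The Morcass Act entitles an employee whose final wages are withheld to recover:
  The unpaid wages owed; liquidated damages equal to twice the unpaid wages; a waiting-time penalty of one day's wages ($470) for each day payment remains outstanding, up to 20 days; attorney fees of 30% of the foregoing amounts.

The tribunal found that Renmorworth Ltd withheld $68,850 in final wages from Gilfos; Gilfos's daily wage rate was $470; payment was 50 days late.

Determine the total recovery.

$280,735

Doubled: 2 × $68,850 = $137,700
Penalty days: min(50, 20) = 20
Waiting-time penalty: 20 × $470 = $9,400
Subtotal: $68,850 + $137,700 + $9,400 = $215,950
Attorney fees: 30% of $215,950 = $64,785
Total award: $215,950 + $64,785 = $280,735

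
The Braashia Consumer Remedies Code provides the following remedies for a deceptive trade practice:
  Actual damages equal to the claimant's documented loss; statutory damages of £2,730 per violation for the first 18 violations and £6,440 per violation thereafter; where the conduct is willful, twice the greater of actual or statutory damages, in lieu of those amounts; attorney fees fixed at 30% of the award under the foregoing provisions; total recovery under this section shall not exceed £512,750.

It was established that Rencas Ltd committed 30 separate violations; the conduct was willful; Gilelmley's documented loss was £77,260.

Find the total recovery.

First 18 violations: 18 × £2,730 = £49,140
Remaining violations: (30 − 18) × £6,440 = £77,280
Statutory damages: £49,140 + £77,280 = £126,420
Greater of actual damages (£77,260) or statutory damages (£126,420): £126,420
Doubled: 2 × £126,420 = £252,840
Attorney fees: 30% of £252,840 = £75,852
Total before cap: £252,840 + £75,852 = £328,692
Cap at £512,750: £328,692 is within the cap, no reduction.

£328,692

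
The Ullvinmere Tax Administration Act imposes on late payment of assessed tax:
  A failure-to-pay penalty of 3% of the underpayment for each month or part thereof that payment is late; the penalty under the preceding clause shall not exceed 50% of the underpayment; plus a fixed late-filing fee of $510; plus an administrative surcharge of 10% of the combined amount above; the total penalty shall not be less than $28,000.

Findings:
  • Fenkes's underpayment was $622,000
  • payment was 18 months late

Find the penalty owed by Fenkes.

Accrued rate: 3% × 18 = 54%, capped at 50% → 50%
Failure-to-pay penalty: 50% of $622,000 = $311,000
Penalty before surcharge: $311,000 + $510 = $311,510
Administrative surcharge: 10% of $311,510 = $31,151
Total penalty: $311,510 + $31,151 = $342,661
Minimum $28,000: $342,661 meets the minimum, no increase.

$342,661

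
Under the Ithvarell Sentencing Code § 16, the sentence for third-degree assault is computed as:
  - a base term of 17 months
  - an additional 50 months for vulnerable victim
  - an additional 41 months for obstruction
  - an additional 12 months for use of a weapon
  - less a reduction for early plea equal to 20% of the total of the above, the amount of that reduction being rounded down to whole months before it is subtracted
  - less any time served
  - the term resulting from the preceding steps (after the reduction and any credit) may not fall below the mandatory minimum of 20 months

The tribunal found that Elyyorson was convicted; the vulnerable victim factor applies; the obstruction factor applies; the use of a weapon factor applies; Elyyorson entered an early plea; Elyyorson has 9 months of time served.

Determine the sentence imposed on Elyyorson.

87 months

Vulnerable victim enhancement: +50 months
Obstruction enhancement: +41 months
Use of a weapon enhancement: +12 months
Adjusted term: 17 months + 50 months + 41 months + 12 months = 120 months
Early plea reduction: 20% of 120 months = 24 months (rounded down)
After reduction: 120 − 24 = 96 months
Less time served: 96 months − 9 months = 87 months
Minimum 20 months: 87 months meets the minimum, no increase.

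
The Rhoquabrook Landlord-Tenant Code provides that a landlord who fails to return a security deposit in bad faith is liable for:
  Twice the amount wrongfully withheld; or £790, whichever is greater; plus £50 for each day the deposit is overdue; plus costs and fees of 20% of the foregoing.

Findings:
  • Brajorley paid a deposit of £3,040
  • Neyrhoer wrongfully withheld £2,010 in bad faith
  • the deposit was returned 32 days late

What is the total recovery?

Doubled: 2 × £2,010 = £4,020
Minimum £790: £4,020 meets the minimum, no increase.
Late-return penalty: 32 × £50 = £1,600
Damages plus late penalty: £4,020 + £1,600 = £5,620
Costs and fees: 20% of £5,620 = £1,124
Total recovery: £5,620 + £1,124 = £6,744

£6,744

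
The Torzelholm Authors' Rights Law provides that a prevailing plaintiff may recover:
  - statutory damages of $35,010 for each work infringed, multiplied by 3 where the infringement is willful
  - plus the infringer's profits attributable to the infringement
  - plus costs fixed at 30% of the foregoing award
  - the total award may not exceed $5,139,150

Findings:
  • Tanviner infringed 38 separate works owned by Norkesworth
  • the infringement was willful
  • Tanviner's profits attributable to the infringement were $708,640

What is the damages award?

Award: $5,139,150

Statutory damages: 38 × $35,010 = $1,330,380
Trebled: 3 × $1,330,380 = $3,991,140
Combined award: $3,991,140 + $708,640 = $4,699,780
Costs: 30% of $4,699,780 = $1,409,934
Award plus costs: $4,699,780 + $1,409,934 = $6,109,714
Cap at $5,139,150: $6,109,714 exceeds the cap → $5,139,150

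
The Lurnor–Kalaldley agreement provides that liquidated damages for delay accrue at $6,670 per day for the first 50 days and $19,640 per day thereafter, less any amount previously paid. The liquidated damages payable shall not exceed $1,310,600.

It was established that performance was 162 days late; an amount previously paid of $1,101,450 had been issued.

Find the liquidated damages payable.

First 50 days: 50 × $6,670 = $333,500
Remaining days: (162 − 50) × $19,640 = $2,199,680
Accrued per-day damages: $333,500 + $2,199,680 = $2,533,180
Less amount previously paid: $2,533,180 − $1,101,450 = $1,431,730
Cap at $1,310,600: $1,431,730 exceeds the cap → $1,310,600

Liquidated damages: $1,310,600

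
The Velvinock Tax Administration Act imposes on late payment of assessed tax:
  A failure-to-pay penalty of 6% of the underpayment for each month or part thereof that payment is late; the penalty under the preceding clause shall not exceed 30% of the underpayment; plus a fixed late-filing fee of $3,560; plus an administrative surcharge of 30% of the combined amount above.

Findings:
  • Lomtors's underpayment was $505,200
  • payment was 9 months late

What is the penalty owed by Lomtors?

$201,656

Accrued rate: 6% × 9 = 54%, capped at 30% → 30%
Failure-to-pay penalty: 30% of $505,200 = $151,560
Penalty before surcharge: $151,560 + $3,560 = $155,120
Administrative surcharge: 30% of $155,120 = $46,536
Total penalty: $155,120 + $46,536 = $201,656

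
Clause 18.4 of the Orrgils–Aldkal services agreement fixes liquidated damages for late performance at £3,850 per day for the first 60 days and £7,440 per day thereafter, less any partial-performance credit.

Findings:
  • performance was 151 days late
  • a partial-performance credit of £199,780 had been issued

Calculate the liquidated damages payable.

£708,260

First 60 days: 60 × £3,850 = £231,000
Remaining days: (151 − 60) × £7,440 = £677,040
Accrued per-day damages: £231,000 + £677,040 = £908,040
Less partial-performance credit: £908,040 − £199,780 = £708,260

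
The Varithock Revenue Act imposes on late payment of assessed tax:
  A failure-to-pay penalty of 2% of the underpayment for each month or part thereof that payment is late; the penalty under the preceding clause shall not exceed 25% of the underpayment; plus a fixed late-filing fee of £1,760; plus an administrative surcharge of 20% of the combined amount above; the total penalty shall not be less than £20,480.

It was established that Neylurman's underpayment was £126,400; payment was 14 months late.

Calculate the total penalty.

Accrued rate: 2% × 14 = 28%, capped at 25% → 25%
Failure-to-pay penalty: 25% of £126,400 = £31,600
Penalty before surcharge: £31,600 + £1,760 = £33,360
Administrative surcharge: 20% of £33,360 = £6,672
Total penalty: £33,360 + £6,672 = £40,032
Minimum £20,480: £40,032 meets the minimum, no increase.

£40,032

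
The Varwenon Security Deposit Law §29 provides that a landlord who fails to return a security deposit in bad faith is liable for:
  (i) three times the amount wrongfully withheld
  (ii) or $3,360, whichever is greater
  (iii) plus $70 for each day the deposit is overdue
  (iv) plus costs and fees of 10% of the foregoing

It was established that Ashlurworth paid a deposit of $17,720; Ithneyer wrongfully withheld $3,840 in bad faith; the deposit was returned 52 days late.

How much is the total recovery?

Trebled: 3 × $3,840 = $11,520
Minimum $3,360: $11,520 meets the minimum, no increase.
Late-return penalty: 52 × $70 = $3,640
Damages plus late penalty: $11,520 + $3,640 = $15,160
Costs and fees: 10% of $15,160 = $1,516
Total recovery: $15,160 + $1,516 = $16,676

Recovery: $16,676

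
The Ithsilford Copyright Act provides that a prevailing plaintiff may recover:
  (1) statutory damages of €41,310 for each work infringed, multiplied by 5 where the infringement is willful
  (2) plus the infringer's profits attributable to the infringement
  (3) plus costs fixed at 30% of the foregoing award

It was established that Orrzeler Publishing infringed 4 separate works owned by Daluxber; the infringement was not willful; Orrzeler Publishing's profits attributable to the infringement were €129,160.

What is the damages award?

Statutory damages: 4 × €41,310 = €165,240
Infringement not willful: no ×5 enhancement.
Combined award: €165,240 + €129,160 = €294,400
Costs: 30% of €294,400 = €88,320
Award plus costs: €294,400 + €88,320 = €382,720

€382,720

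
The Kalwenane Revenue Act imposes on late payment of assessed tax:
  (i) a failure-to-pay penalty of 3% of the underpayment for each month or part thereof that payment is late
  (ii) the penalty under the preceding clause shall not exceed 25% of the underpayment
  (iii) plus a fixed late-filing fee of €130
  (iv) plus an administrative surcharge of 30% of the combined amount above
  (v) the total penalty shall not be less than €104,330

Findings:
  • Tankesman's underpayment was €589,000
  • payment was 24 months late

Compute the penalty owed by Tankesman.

Accrued rate: 3% × 24 = 72%, capped at 25% → 25%
Failure-to-pay penalty: 25% of €589,000 = €147,250
Penalty before surcharge: €147,250 + €130 = €147,380
Administrative surcharge: 30% of €147,380 = €44,214
Total penalty: €147,380 + €44,214 = €191,594
Minimum €104,330: €191,594 meets the minimum, no increase.

€191,594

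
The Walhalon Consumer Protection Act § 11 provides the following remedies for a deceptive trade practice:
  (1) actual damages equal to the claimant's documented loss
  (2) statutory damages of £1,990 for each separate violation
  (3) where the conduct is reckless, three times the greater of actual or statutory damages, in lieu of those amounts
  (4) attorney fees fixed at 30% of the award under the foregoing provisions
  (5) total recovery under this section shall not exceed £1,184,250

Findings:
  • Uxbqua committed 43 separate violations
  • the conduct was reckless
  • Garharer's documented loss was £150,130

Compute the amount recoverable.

Statutory damages: 43 × £1,990 = £85,570
Greater of actual damages (£150,130) or statutory damages (£85,570): £150,130
Trebled: 3 × £150,130 = £450,390
Attorney fees: 30% of £450,390 = £135,117
Total before cap: £450,390 + £135,117 = £585,507
Cap at £1,184,250: £585,507 is within the cap, no reduction.

£585,507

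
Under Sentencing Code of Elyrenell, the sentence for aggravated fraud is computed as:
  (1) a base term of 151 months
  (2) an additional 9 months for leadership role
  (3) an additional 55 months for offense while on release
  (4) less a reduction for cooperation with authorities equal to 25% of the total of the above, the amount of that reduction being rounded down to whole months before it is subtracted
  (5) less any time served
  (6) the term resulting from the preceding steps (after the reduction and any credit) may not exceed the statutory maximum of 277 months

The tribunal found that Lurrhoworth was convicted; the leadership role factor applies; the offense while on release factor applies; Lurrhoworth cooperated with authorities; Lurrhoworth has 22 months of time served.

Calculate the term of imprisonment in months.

140 months

Leadership role enhancement: +9 months
Offense while on release enhancement: +55 months
Adjusted term: 151 months + 9 months + 55 months = 215 months
Cooperation with authorities reduction: 25% of 215 months = 53 months (rounded down)
After reduction: 215 − 53 = 162 months
Less time served: 162 months − 22 months = 140 months
Cap at 277 months: 140 months is within the cap, no reduction.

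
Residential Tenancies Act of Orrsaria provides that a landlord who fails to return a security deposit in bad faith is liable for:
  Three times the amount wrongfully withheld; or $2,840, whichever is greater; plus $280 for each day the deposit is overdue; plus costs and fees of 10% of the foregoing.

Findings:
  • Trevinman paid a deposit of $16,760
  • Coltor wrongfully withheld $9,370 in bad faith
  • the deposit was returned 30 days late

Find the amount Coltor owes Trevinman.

$40,161

Trebled: 3 × $9,370 = $28,110
Minimum $2,840: $28,110 meets the minimum, no increase.
Late-return penalty: 30 × $280 = $8,400
Damages plus late penalty: $28,110 + $8,400 = $36,510
Costs and fees: 10% of $36,510 = $3,651
Total recovery: $36,510 + $3,651 = $40,161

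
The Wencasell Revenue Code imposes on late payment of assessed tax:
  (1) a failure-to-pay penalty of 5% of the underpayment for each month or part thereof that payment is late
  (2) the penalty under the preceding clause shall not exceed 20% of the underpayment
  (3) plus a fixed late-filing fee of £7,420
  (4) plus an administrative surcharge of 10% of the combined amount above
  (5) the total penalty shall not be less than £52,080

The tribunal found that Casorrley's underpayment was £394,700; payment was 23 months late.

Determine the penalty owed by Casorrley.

Accrued rate: 5% × 23 = 115%, capped at 20% → 20%
Failure-to-pay penalty: 20% of £394,700 = £78,940
Penalty before surcharge: £78,940 + £7,420 = £86,360
Administrative surcharge: 10% of £86,360 = £8,636
Total penalty: £86,360 + £8,636 = £94,996
Minimum £52,080: £94,996 meets the minimum, no increase.

£94,996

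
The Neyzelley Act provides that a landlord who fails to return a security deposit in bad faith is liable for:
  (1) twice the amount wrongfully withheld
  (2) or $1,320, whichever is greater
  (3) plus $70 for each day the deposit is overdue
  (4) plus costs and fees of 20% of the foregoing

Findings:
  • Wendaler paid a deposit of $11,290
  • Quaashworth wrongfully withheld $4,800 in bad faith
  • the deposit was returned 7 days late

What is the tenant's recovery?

$12,108

Doubled: 2 × $4,800 = $9,600
Minimum $1,320: $9,600 meets the minimum, no increase.
Late-return penalty: 7 × $70 = $490
Damages plus late penalty: $9,600 + $490 = $10,090
Costs and fees: 20% of $10,090 = $2,018
Total recovery: $10,090 + $2,018 = $12,108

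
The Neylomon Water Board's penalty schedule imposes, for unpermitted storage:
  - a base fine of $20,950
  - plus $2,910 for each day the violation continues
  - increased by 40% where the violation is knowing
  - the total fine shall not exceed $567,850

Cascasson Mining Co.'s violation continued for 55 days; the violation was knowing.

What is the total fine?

$253,400

Per-day component: 55 × $2,910 = $160,050
Base plus per-day: $20,950 + $160,050 = $181,000
Enhancement: 40% of $181,000 = $72,400
Enhanced fine: $181,000 + $72,400 = $253,400
Cap at $567,850: $253,400 is within the cap, no reduction.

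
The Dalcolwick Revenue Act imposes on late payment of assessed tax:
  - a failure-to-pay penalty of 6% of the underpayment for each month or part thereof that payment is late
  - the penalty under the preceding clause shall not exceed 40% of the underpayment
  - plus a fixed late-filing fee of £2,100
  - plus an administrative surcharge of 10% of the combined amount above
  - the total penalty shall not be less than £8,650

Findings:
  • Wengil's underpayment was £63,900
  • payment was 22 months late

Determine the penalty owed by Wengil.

Accrued rate: 6% × 22 = 132%, capped at 40% → 40%
Failure-to-pay penalty: 40% of £63,900 = £25,560
Penalty before surcharge: £25,560 + £2,100 = £27,660
Administrative surcharge: 10% of £27,660 = £2,766
Total penalty: £27,660 + £2,766 = £30,426
Minimum £8,650: £30,426 meets the minimum, no increase.

£30,426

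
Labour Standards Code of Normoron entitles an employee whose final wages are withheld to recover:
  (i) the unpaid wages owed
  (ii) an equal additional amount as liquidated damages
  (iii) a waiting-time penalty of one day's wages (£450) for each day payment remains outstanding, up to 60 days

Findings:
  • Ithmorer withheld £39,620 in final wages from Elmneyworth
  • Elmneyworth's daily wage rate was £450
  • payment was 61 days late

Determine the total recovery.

Liquidated damages (equal amount): £39,620
Penalty days: min(61, 60) = 60
Waiting-time penalty: 60 × £450 = £27,000
Total award: £39,620 + £39,620 + £27,000 = £106,240

Total award: £106,240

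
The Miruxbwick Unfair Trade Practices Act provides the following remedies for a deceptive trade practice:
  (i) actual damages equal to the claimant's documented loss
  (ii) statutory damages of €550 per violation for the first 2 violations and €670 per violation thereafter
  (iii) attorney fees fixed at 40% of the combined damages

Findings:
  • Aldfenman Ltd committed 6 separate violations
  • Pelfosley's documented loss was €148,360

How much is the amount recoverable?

First 2 violations: 2 × €550 = €1,100
Remaining violations: (6 − 2) × €670 = €2,680
Statutory damages: €1,100 + €2,680 = €3,780
Combined damages: €148,360 + €3,780 = €152,140
Attorney fees: 40% of €152,140 = €60,856
Total recovery: €152,140 + €60,856 = €212,996

Total recovery: €212,996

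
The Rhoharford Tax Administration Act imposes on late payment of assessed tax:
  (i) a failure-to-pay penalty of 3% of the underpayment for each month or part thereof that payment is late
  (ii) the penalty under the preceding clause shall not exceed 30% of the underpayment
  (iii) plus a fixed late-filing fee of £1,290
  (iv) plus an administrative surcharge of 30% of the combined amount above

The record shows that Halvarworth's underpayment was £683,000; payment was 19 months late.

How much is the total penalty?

£268,047

Accrued rate: 3% × 19 = 57%, capped at 30% → 30%
Failure-to-pay penalty: 30% of £683,000 = £204,900
Penalty before surcharge: £204,900 + £1,290 = £206,190
Administrative surcharge: 30% of £206,190 = £61,857
Total penalty: £206,190 + £61,857 = £268,047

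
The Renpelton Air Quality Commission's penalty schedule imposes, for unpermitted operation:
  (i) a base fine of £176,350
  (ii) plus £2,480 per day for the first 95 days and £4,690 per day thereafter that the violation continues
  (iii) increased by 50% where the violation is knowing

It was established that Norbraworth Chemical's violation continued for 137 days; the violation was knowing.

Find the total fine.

£913,395

First 95 days: 95 × £2,480 = £235,600
Remaining days: (137 − 95) × £4,690 = £196,980
Per-day component: £235,600 + £196,980 = £432,580
Base plus per-day: £176,350 + £432,580 = £608,930
Enhancement: 50% of £608,930 = £304,465
Enhanced fine: £608,930 + £304,465 = £913,395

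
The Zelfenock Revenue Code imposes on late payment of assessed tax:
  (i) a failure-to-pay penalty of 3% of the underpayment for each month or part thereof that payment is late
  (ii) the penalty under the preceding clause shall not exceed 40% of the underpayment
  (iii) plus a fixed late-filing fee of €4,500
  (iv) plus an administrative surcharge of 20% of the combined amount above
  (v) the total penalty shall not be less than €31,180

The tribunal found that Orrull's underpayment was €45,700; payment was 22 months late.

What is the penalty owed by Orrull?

Accrued rate: 3% × 22 = 66%, capped at 40% → 40%
Failure-to-pay penalty: 40% of €45,700 = €18,280
Penalty before surcharge: €18,280 + €4,500 = €22,780
Administrative surcharge: 20% of €22,780 = €4,556
Total penalty: €22,780 + €4,556 = €27,336
Minimum €31,180: €27,336 is below the minimum → €31,180

€31,180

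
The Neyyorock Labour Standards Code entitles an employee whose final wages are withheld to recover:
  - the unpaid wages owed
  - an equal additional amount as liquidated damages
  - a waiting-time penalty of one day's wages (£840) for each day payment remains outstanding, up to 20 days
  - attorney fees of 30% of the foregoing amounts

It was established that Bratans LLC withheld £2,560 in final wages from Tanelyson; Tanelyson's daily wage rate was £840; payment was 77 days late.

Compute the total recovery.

£28,496

Liquidated damages (equal amount): £2,560
Penalty days: min(77, 20) = 20
Waiting-time penalty: 20 × £840 = £16,800
Subtotal: £2,560 + £2,560 + £16,800 = £21,920
Attorney fees: 30% of £21,920 = £6,576
Total award: £21,920 + £6,576 = £28,496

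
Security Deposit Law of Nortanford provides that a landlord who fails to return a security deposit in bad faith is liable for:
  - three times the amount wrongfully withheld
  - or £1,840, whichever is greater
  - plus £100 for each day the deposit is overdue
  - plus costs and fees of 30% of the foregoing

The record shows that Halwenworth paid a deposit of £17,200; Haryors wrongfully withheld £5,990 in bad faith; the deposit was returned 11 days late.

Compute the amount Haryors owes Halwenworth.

Trebled: 3 × £5,990 = £17,970
Minimum £1,840: £17,970 meets the minimum, no increase.
Late-return penalty: 11 × £100 = £1,100
Damages plus late penalty: £17,970 + £1,100 = £19,070
Costs and fees: 30% of £19,070 = £5,721
Total recovery: £19,070 + £5,721 = £24,791

£24,791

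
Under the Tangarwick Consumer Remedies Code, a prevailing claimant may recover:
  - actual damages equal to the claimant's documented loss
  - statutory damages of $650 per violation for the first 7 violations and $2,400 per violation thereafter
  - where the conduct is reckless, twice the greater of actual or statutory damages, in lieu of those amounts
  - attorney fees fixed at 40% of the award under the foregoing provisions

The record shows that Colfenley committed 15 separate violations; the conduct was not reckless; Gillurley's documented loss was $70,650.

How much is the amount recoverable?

$132,160

First 7 violations: 7 × $650 = $4,550
Remaining violations: (15 − 7) × $2,400 = $19,200
Statutory damages: $4,550 + $19,200 = $23,750
Conduct not reckless: the in-lieu enhancement does not apply.
Actual plus statutory damages: $70,650 + $23,750 = $94,400
Attorney fees: 40% of $94,400 = $37,760
Total recovery: $94,400 + $37,760 = $132,160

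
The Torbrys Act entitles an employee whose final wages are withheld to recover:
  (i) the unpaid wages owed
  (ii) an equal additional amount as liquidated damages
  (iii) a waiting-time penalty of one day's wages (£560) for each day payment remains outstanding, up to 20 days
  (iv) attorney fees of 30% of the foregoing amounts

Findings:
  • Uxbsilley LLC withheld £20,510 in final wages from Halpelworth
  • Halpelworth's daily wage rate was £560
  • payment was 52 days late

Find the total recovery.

Total award: £67,886

Liquidated damages (equal amount): £20,510
Penalty days: min(52, 20) = 20
Waiting-time penalty: 20 × £560 = £11,200
Subtotal: £20,510 + £20,510 + £11,200 = £52,220
Attorney fees: 30% of £52,220 = £15,666
Total award: £52,220 + £15,666 = £67,886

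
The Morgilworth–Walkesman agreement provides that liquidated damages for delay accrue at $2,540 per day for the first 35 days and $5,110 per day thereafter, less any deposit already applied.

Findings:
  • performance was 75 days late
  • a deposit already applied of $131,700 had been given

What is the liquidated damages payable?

First 35 days: 35 × $2,540 = $88,900
Remaining days: (75 − 35) × $5,110 = $204,400
Accrued per-day damages: $88,900 + $204,400 = $293,300
Less deposit already applied: $293,300 − $131,700 = $161,600

Liquidated damages: $161,600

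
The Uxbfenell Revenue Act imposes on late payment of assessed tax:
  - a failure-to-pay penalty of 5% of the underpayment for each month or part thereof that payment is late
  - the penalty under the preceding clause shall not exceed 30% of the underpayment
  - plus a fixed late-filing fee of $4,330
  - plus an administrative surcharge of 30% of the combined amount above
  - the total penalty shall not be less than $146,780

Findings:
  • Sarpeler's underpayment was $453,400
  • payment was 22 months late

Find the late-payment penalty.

Accrued rate: 5% × 22 = 110%, capped at 30% → 30%
Failure-to-pay penalty: 30% of $453,400 = $136,020
Penalty before surcharge: $136,020 + $4,330 = $140,350
Administrative surcharge: 30% of $140,350 = $42,105
Total penalty: $140,350 + $42,105 = $182,455
Minimum $146,780: $182,455 meets the minimum, no increase.

Penalty: $182,455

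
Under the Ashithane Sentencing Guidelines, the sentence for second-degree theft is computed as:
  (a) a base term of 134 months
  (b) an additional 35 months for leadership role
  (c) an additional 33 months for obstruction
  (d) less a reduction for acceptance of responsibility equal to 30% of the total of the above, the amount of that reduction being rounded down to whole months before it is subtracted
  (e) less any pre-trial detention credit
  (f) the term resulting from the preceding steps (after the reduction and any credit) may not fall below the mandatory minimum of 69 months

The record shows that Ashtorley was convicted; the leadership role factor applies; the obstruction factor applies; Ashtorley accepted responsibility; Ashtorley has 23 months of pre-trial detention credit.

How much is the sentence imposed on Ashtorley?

119 months

Leadership role enhancement: +35 months
Obstruction enhancement: +33 months
Adjusted term: 134 months + 35 months + 33 months = 202 months
Acceptance of responsibility reduction: 30% of 202 months = 60 months (rounded down)
After reduction: 202 − 60 = 142 months
Less pre-trial detention credit: 142 months − 23 months = 119 months
Minimum 69 months: 119 months meets the minimum, no increase.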